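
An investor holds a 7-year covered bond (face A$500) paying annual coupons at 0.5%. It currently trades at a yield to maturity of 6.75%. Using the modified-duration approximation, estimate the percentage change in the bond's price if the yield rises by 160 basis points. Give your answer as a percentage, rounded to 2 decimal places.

-10.29%

Periodic yield y = 0.0675. Modified duration first:
  t   CF        PV=CF/(1+0.0675)^t    t·PV
  1         2.50         2.3419         2.3419
  2         2.50         2.1938         4.3877
  3         2.50         2.0551         6.1653
  4         2.50         1.9252         7.7007
  5         2.50         1.8034         9.0172
  6         2.50         1.6894        10.1364
  7       502.50       318.0980     2,226.6857
  Σ                    330.1068     2,266.4349
P = 330.1068; D_Mac = 6.86576 yrs; D_mod = 6.86576/(1+0.0675) = 6.43163 yrs.
ΔP/P ≈ -D_mod · Δy = -6.43163 × (+0.016) = -0.102906 = -10.2906%.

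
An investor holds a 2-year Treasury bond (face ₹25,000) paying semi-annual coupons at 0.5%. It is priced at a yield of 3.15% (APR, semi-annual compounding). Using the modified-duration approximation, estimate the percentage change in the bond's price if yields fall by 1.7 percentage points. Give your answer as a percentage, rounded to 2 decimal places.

Periodic yield y = 0.01575. Modified duration first:
  t   CF        PV=CF/(1+0.01575)^t    t·PV
  1        62.50        61.5309        61.5309
  2        62.50        60.5768       121.1536
  3        62.50        59.6375       178.9125
  4    25,062.50    23,543.8274    94,175.3097
  Σ                 23,725.5726    94,536.9068
P = 23,725.5726; D_Mac = 3.98460 half-year periods = 1.99230 yrs; D_mod = 1.99230/(1+0.01575) = 1.96141 yrs.
ΔP/P ≈ -D_mod · Δy = -1.96141 × (-0.017) = +0.033344 = +3.3344%.

+3.33%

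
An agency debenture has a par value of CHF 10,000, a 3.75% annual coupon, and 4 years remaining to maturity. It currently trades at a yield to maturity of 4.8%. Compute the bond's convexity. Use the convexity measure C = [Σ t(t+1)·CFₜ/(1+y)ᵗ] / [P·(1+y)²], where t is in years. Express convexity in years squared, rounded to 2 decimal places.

With y = 0.048:
  t   CF        PV=CF/(1+0.048)^t    t·PV        t(t+1)·PV
  1       375.00       357.8244       357.8244         715.6489
  2       375.00       341.4355       682.8710       2,048.6131
  3       375.00       325.7973       977.3918       3,909.5671
  4    10,375.00     8,600.8817    34,403.5268     172,017.6342
  Σ                  9,625.9389    36,421.6141     178,691.4633
P = 9,625.9389.
Convexity = Σ t(t+1)·PV / [P·(1+y)²] = 178,691.4633 / (9,625.9389 × 1.098304) = 16.90200.

16.90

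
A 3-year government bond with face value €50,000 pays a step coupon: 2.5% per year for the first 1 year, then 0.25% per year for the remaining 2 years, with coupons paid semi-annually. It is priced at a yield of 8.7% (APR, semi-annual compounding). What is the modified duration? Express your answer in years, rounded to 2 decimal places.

Periodic yield y = 0.0435. First find Macaulay duration:
  t   CF        PV=CF/(1+0.0435)^t    t·PV
  1       625.00       598.9459       598.9459
  2       625.00       573.9778     1,147.9556
  3        62.50        55.0051       165.0152
  4        62.50        52.7121       210.8483
  5        62.50        50.5147       252.5735
  6    50,062.50    38,775.5363   232,653.2177
  Σ                 40,106.6918   235,028.5562
P = 40,106.6918; Macaulay duration = 235,028.5562 / 40,106.6918 = 5.86008 half-year periods = 2.93004 years.
Modified duration = D_Mac / (1 + y) = 2.93004 / 1.0435 = 2.80790 years.

2.81 years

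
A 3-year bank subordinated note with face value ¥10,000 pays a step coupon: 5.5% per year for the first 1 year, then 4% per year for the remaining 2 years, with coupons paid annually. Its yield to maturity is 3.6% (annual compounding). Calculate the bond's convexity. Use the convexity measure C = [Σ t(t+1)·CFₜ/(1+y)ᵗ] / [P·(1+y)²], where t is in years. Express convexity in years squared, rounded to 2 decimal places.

With y = 0.036:
  t   CF        PV=CF/(1+0.036)^t    t·PV        t(t+1)·PV
  1       550.00       530.8880       530.8880       1,061.7761
  2       400.00       372.6838       745.3675       2,236.1026
  3    10,400.00     9,353.0676    28,059.2028     112,236.8112
  Σ                 10,256.6394    29,335.4584     115,534.6898
P = 10,256.6394.
Convexity = Σ t(t+1)·PV / [P·(1+y)²] = 115,534.6898 / (10,256.6394 × 1.073296) = 10.49513.

10.50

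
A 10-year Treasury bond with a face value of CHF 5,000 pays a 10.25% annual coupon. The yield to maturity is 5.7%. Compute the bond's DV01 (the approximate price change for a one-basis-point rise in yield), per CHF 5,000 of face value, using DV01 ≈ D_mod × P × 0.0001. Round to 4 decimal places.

CHF 4.5436

Periodic yield y = 0.057.
  t   CF        PV=CF/(1+0.057)^t    t·PV
  1       512.50       484.8628       484.8628
  2       512.50       458.7160       917.4320
  3       512.50       433.9792     1,301.9376
  4       512.50       410.5763     1,642.3054
  5       512.50       388.4355     1,942.1776
  6       512.50       367.4887     2,204.9320
  7       512.50       347.6714     2,433.6998
  8       512.50       328.9228     2,631.3824
  9       512.50       311.1852     2,800.6671
  10    5,512.50     3,166.6403    31,666.4026
  Σ                  6,698.4782    48,025.7992
P = 6,698.4782; D_Mac = 7.16966 yrs; D_mod = 6.78303 yrs.
DV01 ≈ 6.78303 × 6,698.4782 × 0.0001 = 4.543595.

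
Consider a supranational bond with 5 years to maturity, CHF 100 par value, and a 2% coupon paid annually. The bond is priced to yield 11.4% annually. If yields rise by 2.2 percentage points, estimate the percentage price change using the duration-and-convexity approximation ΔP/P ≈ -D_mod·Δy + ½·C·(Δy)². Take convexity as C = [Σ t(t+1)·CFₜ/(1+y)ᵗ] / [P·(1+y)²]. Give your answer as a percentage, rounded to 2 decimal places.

-8.84%

With y = 0.114:
  t   CF        PV=CF/(1+0.114)^t    t·PV        t(t+1)·PV
  1         2.00         1.7953         1.7953           3.5907
  2         2.00         1.6116         3.2232           9.6697
  3         2.00         1.4467         4.3401          17.3602
  4         2.00         1.2986         5.1946          25.9728
  5       102.00        59.4531       297.2653       1,783.5918
  Σ                     65.6053       311.8185       1,840.1852
P = 65.6053; D_Mac = 4.75294 yrs; D_mod = 4.26656 yrs; C = 22.60227.
Duration effect: -4.26656 × (+0.022) = -0.093864
Convexity effect: 0.5 × 22.60227 × (0.022)² = +0.0054697
ΔP/P ≈ -0.093864 + 0.0054697 = -0.088395 = -8.8395%.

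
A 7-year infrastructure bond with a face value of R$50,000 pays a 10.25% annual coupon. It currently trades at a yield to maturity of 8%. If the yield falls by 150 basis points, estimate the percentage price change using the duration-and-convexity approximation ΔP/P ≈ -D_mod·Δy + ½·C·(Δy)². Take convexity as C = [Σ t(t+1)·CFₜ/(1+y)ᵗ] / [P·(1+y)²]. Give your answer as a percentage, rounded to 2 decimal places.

+7.91%

With y = 0.08:
  t   CF        PV=CF/(1+0.08)^t    t·PV        t(t+1)·PV
  1     5,125.00     4,745.3704     4,745.3704       9,490.7407
  2     5,125.00     4,393.8615     8,787.7229      26,363.1687
  3     5,125.00     4,068.3902    12,205.1707      48,820.6828
  4     5,125.00     3,767.0280    15,068.1120      75,340.5599
  5     5,125.00     3,487.9889    17,439.9444     104,639.6665
  6     5,125.00     3,229.6193    19,377.7160     135,644.0122
  7    55,125.00    32,164.9080   225,154.3563   1,801,234.8502
  Σ                 55,857.1663   302,778.3927   2,201,533.6811
P = 55,857.1663; D_Mac = 5.42058 yrs; D_mod = 5.01906 yrs; C = 33.79083.
Duration effect: -5.01906 × (-0.015) = +0.075286
Convexity effect: 0.5 × 33.79083 × (-0.015)² = +0.0038015
ΔP/P ≈ +0.075286 + 0.0038015 = +0.079087 = +7.9087%.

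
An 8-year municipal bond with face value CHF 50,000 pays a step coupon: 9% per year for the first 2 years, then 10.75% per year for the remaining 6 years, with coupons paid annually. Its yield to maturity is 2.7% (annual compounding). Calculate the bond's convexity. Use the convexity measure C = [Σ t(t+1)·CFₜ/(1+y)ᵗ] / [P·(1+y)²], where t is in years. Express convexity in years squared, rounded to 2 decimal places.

49.24

With y = 0.027:
  t   CF        PV=CF/(1+0.027)^t    t·PV        t(t+1)·PV
  1     4,500.00     4,381.6943     4,381.6943       8,763.3885
  2     4,500.00     4,266.4988     8,532.9976      25,598.9927
  3     5,375.00     4,962.1186    14,886.3557      59,545.4229
  4     5,375.00     4,831.6637    19,326.6546      96,633.2731
  5     5,375.00     4,704.6384    23,523.1921     141,139.1525
  6     5,375.00     4,580.9527    27,485.7162     192,400.0132
  7     5,375.00     4,460.5187    31,223.6308     249,789.0466
  8    55,375.00    44,745.5850   357,964.6801   3,221,682.1205
  Σ                 76,933.6701   487,324.9213   3,995,551.4100
P = 76,933.6701.
Convexity = Σ t(t+1)·PV / [P·(1+y)²] = 3,995,551.4100 / (76,933.6701 × 1.054729) = 49.24015.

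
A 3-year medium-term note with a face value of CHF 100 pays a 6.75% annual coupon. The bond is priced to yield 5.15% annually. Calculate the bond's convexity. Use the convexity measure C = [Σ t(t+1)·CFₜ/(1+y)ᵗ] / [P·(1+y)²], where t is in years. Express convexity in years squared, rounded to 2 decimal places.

9.98

With y = 0.0515:
  t   CF        PV=CF/(1+0.0515)^t    t·PV        t(t+1)·PV
  1         6.75         6.4194         6.4194          12.8388
  2         6.75         6.1050        12.2100          36.6300
  3       106.75        91.8206       275.4618       1,101.8470
  Σ                    104.3450       294.0911       1,151.3158
P = 104.3450.
Convexity = Σ t(t+1)·PV / [P·(1+y)²] = 1,151.3158 / (104.3450 × 1.105652) = 9.97940.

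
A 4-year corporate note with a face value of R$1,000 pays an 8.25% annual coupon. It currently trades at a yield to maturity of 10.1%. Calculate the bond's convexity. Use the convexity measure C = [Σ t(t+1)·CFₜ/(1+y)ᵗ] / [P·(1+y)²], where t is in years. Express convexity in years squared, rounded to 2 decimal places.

With y = 0.101:
  t   CF        PV=CF/(1+0.101)^t    t·PV        t(t+1)·PV
  1        82.50        74.9319        74.9319         149.8638
  2        82.50        68.0580       136.1160         408.3481
  3        82.50        61.8147       185.4442         741.7768
  4     1,082.50       736.6796     2,946.7183      14,733.5915
  Σ                    941.4842     3,343.2104      16,033.5802
P = 941.4842.
Convexity = Σ t(t+1)·PV / [P·(1+y)²] = 16,033.5802 / (941.4842 × 1.212201) = 14.04892.

14.05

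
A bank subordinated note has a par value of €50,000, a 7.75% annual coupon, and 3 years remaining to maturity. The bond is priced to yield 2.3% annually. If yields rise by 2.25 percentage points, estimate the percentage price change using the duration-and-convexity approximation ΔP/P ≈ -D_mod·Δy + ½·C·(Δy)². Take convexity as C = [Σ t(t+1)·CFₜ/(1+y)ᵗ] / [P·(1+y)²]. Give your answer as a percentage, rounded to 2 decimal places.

-5.90%

With y = 0.023:
  t   CF        PV=CF/(1+0.023)^t    t·PV        t(t+1)·PV
  1     3,875.00     3,787.8788     3,787.8788       7,575.7576
  2     3,875.00     3,702.7163     7,405.4326      22,216.2979
  3    53,875.00    50,322.2884   150,966.8651     603,867.4603
  Σ                 57,812.8835   162,160.1765     633,659.5158
P = 57,812.8835; D_Mac = 2.80491 yrs; D_mod = 2.74185 yrs; C = 10.47322.
Duration effect: -2.74185 × (+0.0225) = -0.061692
Convexity effect: 0.5 × 10.47322 × (0.0225)² = +0.0026510
ΔP/P ≈ -0.061692 + 0.0026510 = -0.059041 = -5.9041%.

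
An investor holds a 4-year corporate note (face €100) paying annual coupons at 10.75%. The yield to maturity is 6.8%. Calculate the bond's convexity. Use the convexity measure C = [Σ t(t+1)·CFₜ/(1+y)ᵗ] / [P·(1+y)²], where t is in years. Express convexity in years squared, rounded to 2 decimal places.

With y = 0.068:
  t   CF        PV=CF/(1+0.068)^t    t·PV        t(t+1)·PV
  1        10.75        10.0655        10.0655          20.1311
  2        10.75         9.4247        18.8493          56.5480
  3        10.75         8.8246        26.4738         105.8951
  4       110.75        85.1253       340.5013       1,702.5063
  Σ                    113.4401       395.8899       1,885.0805
P = 113.4401.
Convexity = Σ t(t+1)·PV / [P·(1+y)²] = 1,885.0805 / (113.4401 × 1.140624) = 14.56870.

14.57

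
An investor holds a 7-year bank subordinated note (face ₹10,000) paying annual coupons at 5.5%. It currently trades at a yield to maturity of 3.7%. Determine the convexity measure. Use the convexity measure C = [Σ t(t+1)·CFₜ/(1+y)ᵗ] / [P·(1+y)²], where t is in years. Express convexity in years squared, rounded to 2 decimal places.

With y = 0.037:
  t   CF        PV=CF/(1+0.037)^t    t·PV        t(t+1)·PV
  1       550.00       530.3761       530.3761       1,060.7522
  2       550.00       511.4523     1,022.9047       3,068.7141
  3       550.00       493.2038     1,479.6114       5,918.4457
  4       550.00       475.6064     1,902.4255       9,512.1274
  5       550.00       458.6368     2,293.1840      13,759.1043
  6       550.00       442.2727     2,653.6363      18,575.4542
  7    10,550.00     8,180.9015    57,266.3107     458,130.4853
  Σ                 11,092.4497    67,148.4487     510,025.0831
P = 11,092.4497.
Convexity = Σ t(t+1)·PV / [P·(1+y)²] = 510,025.0831 / (11,092.4497 × 1.075369) = 42.75693.

42.76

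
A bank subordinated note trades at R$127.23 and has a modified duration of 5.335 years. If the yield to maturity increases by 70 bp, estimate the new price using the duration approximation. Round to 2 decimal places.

Duration approximation: ΔP/P ≈ -D_mod · Δy = -5.335 × (+0.007) = -0.037345.
New price ≈ 127.23 × (1 - 0.037345) = 122.47859565.

R$122.48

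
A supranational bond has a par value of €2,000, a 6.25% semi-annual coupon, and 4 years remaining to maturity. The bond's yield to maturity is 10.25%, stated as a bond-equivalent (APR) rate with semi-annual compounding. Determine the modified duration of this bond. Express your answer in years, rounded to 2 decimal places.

3.39 years

Periodic yield y = 0.05125. First find Macaulay duration:
  t   CF        PV=CF/(1+0.05125)^t    t·PV
  1        62.50        59.4530        59.4530
  2        62.50        56.5546       113.1092
  3        62.50        53.7975       161.3925
  4        62.50        51.1748       204.6991
  5        62.50        48.6799       243.3997
  6        62.50        46.3067       277.8403
  7        62.50        44.0492       308.3444
  8     2,062.50     1,382.7571    11,062.0565
  Σ                  1,742.7728    12,430.2947
P = 1,742.7728; Macaulay duration = 12,430.2947 / 1,742.7728 = 7.13248 half-year periods = 3.56624 years.
Modified duration = D_Mac / (1 + y) = 3.56624 / 1.05125 = 3.39238 years.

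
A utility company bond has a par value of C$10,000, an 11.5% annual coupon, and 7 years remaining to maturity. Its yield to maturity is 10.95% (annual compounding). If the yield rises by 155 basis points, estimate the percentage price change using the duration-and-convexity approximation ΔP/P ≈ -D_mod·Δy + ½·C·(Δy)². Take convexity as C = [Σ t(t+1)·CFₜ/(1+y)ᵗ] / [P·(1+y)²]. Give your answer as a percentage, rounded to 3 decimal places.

-6.895%

With y = 0.1095:
  t   CF        PV=CF/(1+0.1095)^t    t·PV        t(t+1)·PV
  1     1,150.00     1,036.5029     1,036.5029       2,073.0059
  2     1,150.00       934.2072     1,868.4145       5,605.2434
  3     1,150.00       842.0074     2,526.0223      10,104.0891
  4     1,150.00       758.9071     3,035.6284      15,178.1419
  5     1,150.00       684.0082     3,420.0410      20,520.2460
  6     1,150.00       616.5013     3,699.0078      25,893.0549
  7    11,150.00     5,387.4558    37,712.1907     301,697.5257
  Σ                 10,259.5900    53,297.8076     381,071.3068
P = 10,259.5900; D_Mac = 5.19493 yrs; D_mod = 4.68222 yrs; C = 30.17322.
Duration effect: -4.68222 × (+0.0155) = -0.072574
Convexity effect: 0.5 × 30.17322 × (0.0155)² = +0.0036246
ΔP/P ≈ -0.072574 + 0.0036246 = -0.068950 = -6.8950%.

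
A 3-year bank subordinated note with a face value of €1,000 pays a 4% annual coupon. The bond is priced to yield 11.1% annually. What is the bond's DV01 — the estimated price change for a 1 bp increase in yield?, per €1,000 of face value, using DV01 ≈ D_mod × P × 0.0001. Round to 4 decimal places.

€0.2139

Periodic yield y = 0.111.
  t   CF        PV=CF/(1+0.111)^t    t·PV
  1        40.00        36.0036        36.0036
  2        40.00        32.4065        64.8130
  3     1,040.00       758.3875     2,275.1625
  Σ                    826.7976     2,375.9790
P = 826.7976; D_Mac = 2.87371 yrs; D_mod = 2.58660 yrs.
DV01 ≈ 2.58660 × 826.7976 × 0.0001 = 0.213859.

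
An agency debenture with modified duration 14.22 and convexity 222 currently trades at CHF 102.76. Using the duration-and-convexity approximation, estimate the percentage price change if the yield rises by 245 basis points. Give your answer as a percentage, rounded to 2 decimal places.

Duration effect: -D_mod·Δy = -14.22 × (+0.0245) = -0.348390
Convexity effect: ½·C·(Δy)² = 0.5 × 222 × (0.0245)² = +0.06662775
ΔP/P ≈ -0.348390 + 0.06662775 = -0.28176225
= -28.176225%.

-28.18%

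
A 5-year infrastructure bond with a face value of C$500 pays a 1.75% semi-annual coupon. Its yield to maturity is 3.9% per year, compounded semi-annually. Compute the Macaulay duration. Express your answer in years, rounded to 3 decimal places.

4.797 years

Periodic yield y = 0.0195. Discount each cash flow and weight by its period:
  t   CF        PV=CF/(1+0.0195)^t    t·PV
  1        4.375         4.2913         4.2913
  2        4.375         4.2092         8.4185
  3        4.375         4.1287        12.3862
  4        4.375         4.0498        16.1990
  5        4.375         3.9723        19.8615
  6        4.375         3.8963        23.3779
  7        4.375         3.8218        26.7526
  8        4.375         3.7487        29.9896
  9        4.375         3.6770        33.0930
  10     504.375       415.7969     4,157.9690
  Σ                    451.5921     4,332.3386
Price P = Σ PV = 451.5921.
Macaulay duration = Σ(t·PV) / P = 4,332.3386 / 451.5921 = 9.59348 half-year periods.
In years: 9.59348 / 2 = 4.79674 years.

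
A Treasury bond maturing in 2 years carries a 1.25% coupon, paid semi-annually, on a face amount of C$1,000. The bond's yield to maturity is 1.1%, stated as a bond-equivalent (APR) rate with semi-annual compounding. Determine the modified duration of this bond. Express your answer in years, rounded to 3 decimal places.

1.971 years

Periodic yield y = 0.0055. First find Macaulay duration:
  t   CF        PV=CF/(1+0.0055)^t    t·PV
  1         6.25         6.2158         6.2158
  2         6.25         6.1818        12.3636
  3         6.25         6.1480        18.4440
  4     1,006.25       984.4136     3,937.6543
  Σ                  1,002.9592     3,974.6777
P = 1,002.9592; Macaulay duration = 3,974.6777 / 1,002.9592 = 3.96295 half-year periods = 1.98148 years.
Modified duration = D_Mac / (1 + y) = 1.98148 / 1.0055 = 1.97064 years.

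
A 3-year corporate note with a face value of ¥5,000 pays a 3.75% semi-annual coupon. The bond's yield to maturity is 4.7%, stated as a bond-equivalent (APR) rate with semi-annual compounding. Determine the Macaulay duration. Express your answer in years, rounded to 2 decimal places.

Periodic yield y = 0.0235. Discount each cash flow and weight by its period:
  t   CF        PV=CF/(1+0.0235)^t    t·PV
  1        93.75        91.5975        91.5975
  2        93.75        89.4943       178.9887
  3        93.75        87.4395       262.3185
  4        93.75        85.4319       341.7275
  5        93.75        83.4703       417.3516
  6     5,093.75     4,431.0897    26,586.5383
  Σ                  4,868.5232    27,878.5221
Price P = Σ PV = 4,868.5232.
Macaulay duration = Σ(t·PV) / P = 27,878.5221 / 4,868.5232 = 5.72628 half-year periods.
In years: 5.72628 / 2 = 2.86314 years.

2.86 years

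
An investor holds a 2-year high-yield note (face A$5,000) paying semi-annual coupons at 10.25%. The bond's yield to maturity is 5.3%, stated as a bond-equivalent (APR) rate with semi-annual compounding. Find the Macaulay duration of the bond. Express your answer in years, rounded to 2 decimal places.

Periodic yield y = 0.0265. Discount each cash flow and weight by its period:
  t   CF        PV=CF/(1+0.0265)^t    t·PV
  1       256.25       249.6347       249.6347
  2       256.25       243.1901       486.3803
  3       256.25       236.9120       710.7359
  4     5,256.25     4,734.1302    18,936.5208
  Σ                  5,463.8670    20,383.2717
Price P = Σ PV = 5,463.8670.
Macaulay duration = Σ(t·PV) / P = 20,383.2717 / 5,463.8670 = 3.73056 half-year periods.
In years: 3.73056 / 2 = 1.86528 years.

1.87 years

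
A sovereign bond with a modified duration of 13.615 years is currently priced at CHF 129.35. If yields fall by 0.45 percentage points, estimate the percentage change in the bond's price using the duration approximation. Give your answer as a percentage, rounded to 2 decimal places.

Duration approximation: ΔP/P ≈ -D_mod · Δy = -13.615 × (-0.0045) = +0.0612675.
As a percentage: +6.12675%.

+6.13%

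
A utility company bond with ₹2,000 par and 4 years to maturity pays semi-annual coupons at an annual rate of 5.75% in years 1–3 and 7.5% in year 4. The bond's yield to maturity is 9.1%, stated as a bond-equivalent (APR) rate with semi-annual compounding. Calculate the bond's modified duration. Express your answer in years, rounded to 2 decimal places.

Periodic yield y = 0.0455. First find Macaulay duration:
  t   CF        PV=CF/(1+0.0455)^t    t·PV
  1        57.50        54.9976        54.9976
  2        57.50        52.6041       105.2082
  3        57.50        50.3148       150.9444
  4        57.50        48.1251       192.5004
  5        57.50        46.0307       230.1535
  6        57.50        44.0275       264.1648
  7        75.00        54.9279       384.4953
  8     2,075.00     1,453.5360    11,628.2883
  Σ                  1,804.5637    13,010.7526
P = 1,804.5637; Macaulay duration = 13,010.7526 / 1,804.5637 = 7.20992 half-year periods = 3.60496 years.
Modified duration = D_Mac / (1 + y) = 3.60496 / 1.0455 = 3.44807 years.

3.45 years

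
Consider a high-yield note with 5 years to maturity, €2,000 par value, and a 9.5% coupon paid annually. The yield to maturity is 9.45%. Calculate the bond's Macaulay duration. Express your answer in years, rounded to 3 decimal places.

4.205 years

Periodic yield y = 0.0945. Discount each cash flow and weight by its year:
  t   CF        PV=CF/(1+0.0945)^t    t·PV
  1       190.00       173.5952       173.5952
  2       190.00       158.6069       317.2138
  3       190.00       144.9127       434.7380
  4       190.00       132.4008       529.6031
  5     2,190.00     1,394.3291     6,971.6454
  Σ                  2,003.8447     8,426.7955
Price P = Σ PV = 2,003.8447.
Macaulay duration = Σ(t·PV) / P = 8,426.7955 / 2,003.8447 = 4.20531 years.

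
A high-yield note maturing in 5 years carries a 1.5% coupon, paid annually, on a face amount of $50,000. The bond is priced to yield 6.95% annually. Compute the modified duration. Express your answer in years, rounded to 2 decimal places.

4.52 years

Periodic yield y = 0.0695. First find Macaulay duration:
  t   CF        PV=CF/(1+0.0695)^t    t·PV
  1       750.00       701.2623       701.2623
  2       750.00       655.6917     1,311.3834
  3       750.00       613.0825     1,839.2474
  4       750.00       573.2421     2,292.9686
  5    50,750.00    36,268.7094   181,343.5471
  Σ                 38,811.9880   187,488.4088
P = 38,811.9880; Macaulay duration = 187,488.4088 / 38,811.9880 = 4.83068 years.
Modified duration = D_Mac / (1 + y) = 4.83068 / 1.0695 = 4.51677 years.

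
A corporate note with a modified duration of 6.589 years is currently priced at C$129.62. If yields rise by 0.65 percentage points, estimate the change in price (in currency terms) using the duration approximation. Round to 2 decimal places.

-C$5.55

Duration approximation: ΔP/P ≈ -D_mod · Δy = -6.589 × (+0.0065) = -0.0428285.
ΔP ≈ 129.62 × (-0.0428285) = -5.55143017.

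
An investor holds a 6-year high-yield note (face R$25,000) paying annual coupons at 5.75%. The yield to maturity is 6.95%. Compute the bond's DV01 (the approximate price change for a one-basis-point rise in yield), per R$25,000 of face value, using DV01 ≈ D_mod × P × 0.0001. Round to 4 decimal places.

R$11.4922

Periodic yield y = 0.0695.
  t   CF        PV=CF/(1+0.0695)^t    t·PV
  1     1,437.50     1,344.0860     1,344.0860
  2     1,437.50     1,256.7424     2,513.4848
  3     1,437.50     1,175.0747     3,525.2242
  4     1,437.50     1,098.7141     4,394.8564
  5     1,437.50     1,027.3157     5,136.5783
  6    26,437.50    17,665.8953   105,995.3716
  Σ                 23,567.8282   122,909.6013
P = 23,567.8282; D_Mac = 5.21514 yrs; D_mod = 4.87624 yrs.
DV01 ≈ 4.87624 × 23,567.8282 × 0.0001 = 11.492249.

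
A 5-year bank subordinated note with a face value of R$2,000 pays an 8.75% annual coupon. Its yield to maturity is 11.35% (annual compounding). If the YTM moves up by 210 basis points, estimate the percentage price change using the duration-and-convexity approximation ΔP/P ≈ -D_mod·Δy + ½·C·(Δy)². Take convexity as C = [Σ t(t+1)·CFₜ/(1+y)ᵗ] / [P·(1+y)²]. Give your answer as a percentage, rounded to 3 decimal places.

With y = 0.1135:
  t   CF        PV=CF/(1+0.1135)^t    t·PV        t(t+1)·PV
  1       175.00       157.1621       157.1621         314.3242
  2       175.00       141.1424       282.2849         846.8546
  3       175.00       126.7557       380.2670       1,521.0680
  4       175.00       113.8354       455.3414       2,276.7071
  5     2,175.00     1,270.5980     6,352.9898      38,117.9389
  Σ                  1,809.4935     7,628.0452      43,076.8928
P = 1,809.4935; D_Mac = 4.21557 yrs; D_mod = 3.78587 yrs; C = 19.20025.
Duration effect: -3.78587 × (+0.021) = -0.079503
Convexity effect: 0.5 × 19.20025 × (0.021)² = +0.0042337
ΔP/P ≈ -0.079503 + 0.0042337 = -0.075270 = -7.5270%.

-7.527%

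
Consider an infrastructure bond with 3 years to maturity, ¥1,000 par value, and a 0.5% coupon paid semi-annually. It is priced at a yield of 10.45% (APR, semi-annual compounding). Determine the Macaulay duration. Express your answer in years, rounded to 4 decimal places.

Periodic yield y = 0.05225. Discount each cash flow and weight by its period:
  t   CF        PV=CF/(1+0.05225)^t    t·PV
  1         2.50         2.3759         2.3759
  2         2.50         2.2579         4.5158
  3         2.50         2.1458         6.4373
  4         2.50         2.0392         8.1569
  5         2.50         1.9380         9.6898
  6     1,002.50       738.5345     4,431.2069
  Σ                    749.2912     4,462.3825
Price P = Σ PV = 749.2912.
Macaulay duration = Σ(t·PV) / P = 4,462.3825 / 749.2912 = 5.95547 half-year periods.
In years: 5.95547 / 2 = 2.97774 years.

2.9777 years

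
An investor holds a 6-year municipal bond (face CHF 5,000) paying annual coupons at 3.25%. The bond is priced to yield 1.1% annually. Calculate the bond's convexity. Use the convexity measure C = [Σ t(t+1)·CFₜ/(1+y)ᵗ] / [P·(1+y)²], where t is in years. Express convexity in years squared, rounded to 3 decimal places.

With y = 0.011:
  t   CF        PV=CF/(1+0.011)^t    t·PV        t(t+1)·PV
  1       162.50       160.7319       160.7319         321.4639
  2       162.50       158.9831       317.9663         953.8988
  3       162.50       157.2533       471.7600       1,887.0402
  4       162.50       155.5424       622.1695       3,110.8476
  5       162.50       153.8500       769.2502       4,615.5009
  6     5,162.50     4,834.5174    29,007.1046     203,049.7324
  Σ                  5,620.8783    31,348.9826     213,938.4838
P = 5,620.8783.
Convexity = Σ t(t+1)·PV / [P·(1+y)²] = 213,938.4838 / (5,620.8783 × 1.022121) = 37.23766.

37.238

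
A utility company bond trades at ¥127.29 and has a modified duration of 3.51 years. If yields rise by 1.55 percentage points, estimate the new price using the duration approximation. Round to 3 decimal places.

Duration approximation: ΔP/P ≈ -D_mod · Δy = -3.51 × (+0.0155) = -0.054405.
New price ≈ 127.29 × (1 - 0.054405) = 120.36478755.

¥120.365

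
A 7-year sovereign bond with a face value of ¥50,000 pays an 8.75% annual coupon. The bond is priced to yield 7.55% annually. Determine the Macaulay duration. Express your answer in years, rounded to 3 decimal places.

Periodic yield y = 0.0755. Discount each cash flow and weight by its year:
  t   CF        PV=CF/(1+0.0755)^t    t·PV
  1     4,375.00     4,067.8754     4,067.8754
  2     4,375.00     3,782.3109     7,564.6219
  3     4,375.00     3,516.7931    10,550.3792
  4     4,375.00     3,269.9145    13,079.6580
  5     4,375.00     3,040.3668    15,201.8341
  6     4,375.00     2,826.9333    16,961.6001
  7    54,375.00    32,668.2873   228,678.0114
  Σ                 53,172.4814   296,103.9800
Price P = Σ PV = 53,172.4814.
Macaulay duration = Σ(t·PV) / P = 296,103.9800 / 53,172.4814 = 5.56874 years.

5.569 years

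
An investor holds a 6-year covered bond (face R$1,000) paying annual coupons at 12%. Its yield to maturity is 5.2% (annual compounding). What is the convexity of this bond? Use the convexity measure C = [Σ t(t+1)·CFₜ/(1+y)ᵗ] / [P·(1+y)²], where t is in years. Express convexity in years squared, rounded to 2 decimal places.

27.97

With y = 0.052:
  t   CF        PV=CF/(1+0.052)^t    t·PV        t(t+1)·PV
  1       120.00       114.0684       114.0684         228.1369
  2       120.00       108.4301       216.8602         650.5805
  3       120.00       103.0704       309.2112       1,236.8450
  4       120.00        97.9757       391.9027       1,959.5136
  5       120.00        93.1328       465.6639       2,793.9833
  6     1,120.00       826.2730     4,957.6383      34,703.4678
  Σ                  1,342.9504     6,455.3447      41,572.5270
P = 1,342.9504.
Convexity = Σ t(t+1)·PV / [P·(1+y)²] = 41,572.5270 / (1,342.9504 × 1.106704) = 27.97145.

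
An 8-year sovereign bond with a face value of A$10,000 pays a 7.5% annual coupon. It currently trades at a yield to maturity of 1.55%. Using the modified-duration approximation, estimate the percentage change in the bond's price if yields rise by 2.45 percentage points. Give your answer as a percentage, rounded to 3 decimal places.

Periodic yield y = 0.0155. Modified duration first:
  t   CF        PV=CF/(1+0.0155)^t    t·PV
  1       750.00       738.5524       738.5524
  2       750.00       727.2796     1,454.5592
  3       750.00       716.1788     2,148.5365
  4       750.00       705.2475     2,820.9900
  5       750.00       694.4830     3,472.4150
  6       750.00       683.8828     4,103.2969
  7       750.00       673.4444     4,714.1111
  8    10,750.00     9,505.3703    76,042.9628
  Σ                 14,444.4390    95,495.4239
P = 14,444.4390; D_Mac = 6.61122 yrs; D_mod = 6.61122/(1+0.0155) = 6.51031 yrs.
ΔP/P ≈ -D_mod · Δy = -6.51031 × (+0.0245) = -0.159503 = -15.9503%.

-15.950%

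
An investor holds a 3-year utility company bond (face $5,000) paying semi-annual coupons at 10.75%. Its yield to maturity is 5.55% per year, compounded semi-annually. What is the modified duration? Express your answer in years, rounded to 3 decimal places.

2.597 years

Periodic yield y = 0.02775. First find Macaulay duration:
  t   CF        PV=CF/(1+0.02775)^t    t·PV
  1       268.75       261.4936       261.4936
  2       268.75       254.4330       508.8661
  3       268.75       247.5632       742.6895
  4       268.75       240.8788       963.5151
  5       268.75       234.3749     1,171.8744
  6     5,268.75     4,470.7736    26,824.6417
  Σ                  5,709.5170    30,473.0802
P = 5,709.5170; Macaulay duration = 30,473.0802 / 5,709.5170 = 5.33724 half-year periods = 2.66862 years.
Modified duration = D_Mac / (1 + y) = 2.66862 / 1.02775 = 2.59657 years.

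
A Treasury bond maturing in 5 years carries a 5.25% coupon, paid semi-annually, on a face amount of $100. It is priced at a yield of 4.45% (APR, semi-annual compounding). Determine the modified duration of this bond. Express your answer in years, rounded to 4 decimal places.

4.3759 years

Periodic yield y = 0.02225. First find Macaulay duration:
  t   CF        PV=CF/(1+0.02225)^t    t·PV
  1        2.625         2.5679         2.5679
  2        2.625         2.5120         5.0239
  3        2.625         2.4573         7.3719
  4        2.625         2.4038         9.6153
  5        2.625         2.3515        11.7575
  6        2.625         2.3003        13.8019
  7        2.625         2.2502        15.7517
  8        2.625         2.2013        17.6101
  9        2.625         2.1534        19.3802
  10     102.625        82.3535       823.5348
  Σ                    103.5511       926.4151
P = 103.5511; Macaulay duration = 926.4151 / 103.5511 = 8.94645 half-year periods = 4.47323 years.
Modified duration = D_Mac / (1 + y) = 4.47323 / 1.02225 = 4.37586 years.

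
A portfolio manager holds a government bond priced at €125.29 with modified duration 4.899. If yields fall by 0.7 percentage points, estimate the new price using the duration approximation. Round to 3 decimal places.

€129.587

Duration approximation: ΔP/P ≈ -D_mod · Δy = -4.899 × (-0.007) = +0.034293.
New price ≈ 125.29 × (1 + 0.034293) = 129.58656997.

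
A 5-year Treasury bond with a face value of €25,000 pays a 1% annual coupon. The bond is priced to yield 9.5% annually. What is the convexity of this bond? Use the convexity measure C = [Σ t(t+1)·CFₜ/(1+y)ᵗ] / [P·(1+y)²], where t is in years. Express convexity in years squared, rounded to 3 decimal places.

With y = 0.095:
  t   CF        PV=CF/(1+0.095)^t    t·PV        t(t+1)·PV
  1       250.00       228.3105       228.3105         456.6210
  2       250.00       208.5027       417.0055       1,251.0165
  3       250.00       190.4135       571.2404       2,284.9616
  4       250.00       173.8936       695.5743       3,477.8715
  5    25,250.00    16,039.4985    80,197.4927     481,184.9565
  Σ                 16,840.6188    82,109.6234     488,655.4269
P = 16,840.6188.
Convexity = Σ t(t+1)·PV / [P·(1+y)²] = 488,655.4269 / (16,840.6188 × 1.199025) = 24.20006.

24.200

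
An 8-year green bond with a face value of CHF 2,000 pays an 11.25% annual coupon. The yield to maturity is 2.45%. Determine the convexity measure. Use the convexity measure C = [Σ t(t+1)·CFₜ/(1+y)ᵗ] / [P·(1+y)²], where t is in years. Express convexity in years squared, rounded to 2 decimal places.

With y = 0.0245:
  t   CF        PV=CF/(1+0.0245)^t    t·PV        t(t+1)·PV
  1       225.00       219.6193       219.6193         439.2387
  2       225.00       214.3673       428.7347       1,286.2040
  3       225.00       209.2409       627.7228       2,510.8911
  4       225.00       204.2371       816.9485       4,084.7423
  5       225.00       199.3530       996.7648       5,980.5890
  6       225.00       194.5856     1,167.5137       8,172.5960
  7       225.00       189.9323     1,329.5260      10,636.2076
  8     2,225.00     1,833.3033    14,666.4262     131,997.8355
  Σ                  3,264.6388    20,253.2559     165,108.3042
P = 3,264.6388.
Convexity = Σ t(t+1)·PV / [P·(1+y)²] = 165,108.3042 / (3,264.6388 × 1.049600) = 48.18478.

48.18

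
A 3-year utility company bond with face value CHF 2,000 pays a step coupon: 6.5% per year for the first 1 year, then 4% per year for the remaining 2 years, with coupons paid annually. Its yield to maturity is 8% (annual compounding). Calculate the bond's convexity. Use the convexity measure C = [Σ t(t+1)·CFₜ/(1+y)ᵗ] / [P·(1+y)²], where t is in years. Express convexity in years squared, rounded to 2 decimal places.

9.54

With y = 0.08:
  t   CF        PV=CF/(1+0.08)^t    t·PV        t(t+1)·PV
  1       130.00       120.3704       120.3704         240.7407
  2        80.00        68.5871       137.1742         411.5226
  3     2,080.00     1,651.1711     4,953.5132      19,814.0527
  Σ                  1,840.1285     5,211.0578      20,466.3161
P = 1,840.1285.
Convexity = Σ t(t+1)·PV / [P·(1+y)²] = 20,466.3161 / (1,840.1285 × 1.166400) = 9.53551.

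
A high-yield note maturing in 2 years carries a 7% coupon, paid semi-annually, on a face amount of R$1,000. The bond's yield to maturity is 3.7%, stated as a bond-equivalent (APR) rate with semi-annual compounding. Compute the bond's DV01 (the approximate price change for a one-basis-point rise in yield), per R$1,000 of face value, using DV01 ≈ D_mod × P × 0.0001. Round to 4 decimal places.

Periodic yield y = 0.0185.
  t   CF        PV=CF/(1+0.0185)^t    t·PV
  1        35.00        34.3643        34.3643
  2        35.00        33.7401        67.4801
  3        35.00        33.1272        99.3816
  4     1,035.00       961.8253     3,847.3014
  Σ                  1,063.0569     4,048.5274
P = 1,063.0569; D_Mac = 3.80838 half-year periods = 1.90419 yrs; D_mod = 1.86960 yrs.
DV01 ≈ 1.86960 × 1,063.0569 × 0.0001 = 0.198750.

R$0.1987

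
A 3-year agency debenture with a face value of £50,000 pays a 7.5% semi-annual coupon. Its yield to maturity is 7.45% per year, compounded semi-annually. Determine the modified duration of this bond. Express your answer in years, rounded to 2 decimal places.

Periodic yield y = 0.03725. First find Macaulay duration:
  t   CF        PV=CF/(1+0.03725)^t    t·PV
  1     1,875.00     1,807.6645     1,807.6645
  2     1,875.00     1,742.7472     3,485.4943
  3     1,875.00     1,680.1612     5,040.4835
  4     1,875.00     1,619.8228     6,479.2911
  5     1,875.00     1,561.6513     7,808.2563
  6    51,875.00    41,654.0706   249,924.4236
  Σ                 50,066.1174   274,545.6132
P = 50,066.1174; Macaulay duration = 274,545.6132 / 50,066.1174 = 5.48366 half-year periods = 2.74183 years.
Modified duration = D_Mac / (1 + y) = 2.74183 / 1.03725 = 2.64337 years.

2.64 years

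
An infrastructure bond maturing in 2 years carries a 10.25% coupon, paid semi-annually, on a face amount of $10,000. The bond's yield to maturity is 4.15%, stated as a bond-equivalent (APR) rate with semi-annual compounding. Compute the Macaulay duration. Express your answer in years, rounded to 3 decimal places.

1.867 years

Periodic yield y = 0.02075. Discount each cash flow and weight by its period:
  t   CF        PV=CF/(1+0.02075)^t    t·PV
  1       512.50       502.0818       502.0818
  2       512.50       491.8754       983.7508
  3       512.50       481.8765     1,445.6294
  4    10,512.50     9,683.4130    38,733.6519
  Σ                 11,159.2466    41,665.1139
Price P = Σ PV = 11,159.2466.
Macaulay duration = Σ(t·PV) / P = 41,665.1139 / 11,159.2466 = 3.73369 half-year periods.
In years: 3.73369 / 2 = 1.86684 years.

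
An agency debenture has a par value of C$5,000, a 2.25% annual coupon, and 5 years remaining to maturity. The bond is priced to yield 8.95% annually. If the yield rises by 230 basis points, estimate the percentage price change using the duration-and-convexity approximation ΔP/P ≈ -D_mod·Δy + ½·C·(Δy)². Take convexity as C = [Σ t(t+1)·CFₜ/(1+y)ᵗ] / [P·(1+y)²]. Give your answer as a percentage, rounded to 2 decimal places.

With y = 0.0895:
  t   CF        PV=CF/(1+0.0895)^t    t·PV        t(t+1)·PV
  1       112.50       103.2584       103.2584         206.5168
  2       112.50        94.7759       189.5519         568.6556
  3       112.50        86.9903       260.9709       1,043.8836
  4       112.50        79.8442       319.3770       1,596.8848
  5     5,112.50     3,330.4058    16,652.0288      99,912.1726
  Σ                  3,695.2746    17,525.1868     103,328.1133
P = 3,695.2746; D_Mac = 4.74259 yrs; D_mod = 4.35300 yrs; C = 23.55686.
Duration effect: -4.35300 × (+0.023) = -0.100119
Convexity effect: 0.5 × 23.55686 × (0.023)² = +0.0062308
ΔP/P ≈ -0.100119 + 0.0062308 = -0.093888 = -9.3888%.

-9.39%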